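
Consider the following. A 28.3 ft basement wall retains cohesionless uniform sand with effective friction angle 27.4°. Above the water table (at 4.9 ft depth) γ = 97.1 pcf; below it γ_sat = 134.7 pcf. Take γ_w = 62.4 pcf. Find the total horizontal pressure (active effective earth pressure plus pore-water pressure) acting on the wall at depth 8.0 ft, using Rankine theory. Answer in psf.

K_a = (1 − sin φ)/(1 + sin φ) = 0.3697.
γ' = 134.7 − 62.4 = 72.30 pcf.
Effective vertical stress at 8.0 ft: σ'_v = 97.1×4.9 + 72.30×3.10 = 699.9 psf.
σ'_h = K_a σ'_v = 0.3697 × 699.9 = 258.7 psf; u = γ_w × 3.10 = 193.4 psf.
Total σ_h = 258.7 + 193.4 = 452.2 psf.

452 psf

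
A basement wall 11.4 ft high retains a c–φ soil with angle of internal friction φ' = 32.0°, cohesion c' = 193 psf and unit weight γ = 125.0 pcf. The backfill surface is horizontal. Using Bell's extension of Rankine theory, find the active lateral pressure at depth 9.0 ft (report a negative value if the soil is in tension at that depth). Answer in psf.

132 psf

K_a = (1 − sin φ)/(1 + sin φ) = 0.3073.
σ_a = K_a γ z − 2c√K_a = 0.3073×125.0×9.0 − 2×193×0.5543 = 131.7 psf.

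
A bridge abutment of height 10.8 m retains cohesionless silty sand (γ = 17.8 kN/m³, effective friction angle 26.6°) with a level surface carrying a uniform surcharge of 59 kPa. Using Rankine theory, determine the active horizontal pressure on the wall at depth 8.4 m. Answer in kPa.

79.5 kPa

K_a = (1 − sin φ)/(1 + sin φ) = 0.3814.
σ_v = γz + q = 17.8 × 8.4 + 59 = 208.5 kPa.
σ_h = K_a σ_v = 0.3814 × 208.5 = 79.54 kPa.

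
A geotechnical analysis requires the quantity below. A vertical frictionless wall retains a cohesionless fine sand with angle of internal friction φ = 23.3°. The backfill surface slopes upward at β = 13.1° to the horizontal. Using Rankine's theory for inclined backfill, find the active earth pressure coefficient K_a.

0.488

K_a = cos β · (cos β − √(cos²β − cos²φ)) / (cos β + √(cos²β − cos²φ)).
cos β = 0.9740, cos φ = 0.9184, √(cos²β − cos²φ) = 0.3242.
K_a = 0.9740 × (0.9740 − 0.3242)/(0.9740 + 0.3242) = 0.4875.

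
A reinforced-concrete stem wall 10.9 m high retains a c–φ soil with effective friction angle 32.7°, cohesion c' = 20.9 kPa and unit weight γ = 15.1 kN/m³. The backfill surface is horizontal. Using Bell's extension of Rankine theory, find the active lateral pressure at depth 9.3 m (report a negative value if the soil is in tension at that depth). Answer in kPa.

19.1 kPa

K_a = (1 − sin φ)/(1 + sin φ) = 0.2985.
σ_a = K_a γ z − 2c√K_a = 0.2985×15.1×9.3 − 2×20.9×0.5464 = 19.08 kPa.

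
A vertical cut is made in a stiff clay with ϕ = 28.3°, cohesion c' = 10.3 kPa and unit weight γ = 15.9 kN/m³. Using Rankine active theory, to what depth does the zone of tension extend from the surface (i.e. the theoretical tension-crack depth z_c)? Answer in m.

K_a = tan²(45° − 28.3°/2) = 0.3568; √K_a = 0.5973.
The active pressure is zero where K_a γ z = 2c√K_a, so z_c = 2c/(γ√K_a) = 2×10.3/(15.9×0.5973) = 2.169 m.

2.17 m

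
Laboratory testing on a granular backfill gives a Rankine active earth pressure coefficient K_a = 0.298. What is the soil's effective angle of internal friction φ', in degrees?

K_a = tan²(45° − φ/2) ⇒ 45° − φ/2 = arctan(√0.298) = 28.63°.
φ = 2(45° − 28.63°) = 32.74°.

32.7°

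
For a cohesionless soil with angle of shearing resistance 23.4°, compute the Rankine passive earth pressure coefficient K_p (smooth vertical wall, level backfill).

K_p = (1 + sin φ)/(1 − sin φ) = tan²(45° + 23.4°/2) = 2.318.

2.32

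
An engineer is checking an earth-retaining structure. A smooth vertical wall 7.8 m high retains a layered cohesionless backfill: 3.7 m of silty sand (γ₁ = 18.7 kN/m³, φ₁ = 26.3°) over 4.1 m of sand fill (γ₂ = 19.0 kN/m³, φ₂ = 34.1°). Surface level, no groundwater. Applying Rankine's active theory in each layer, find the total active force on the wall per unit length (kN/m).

K_a1 = tan²(45°−26.3°/2) = 0.3859; K_a2 = tan²(45°−34.1°/2) = 0.2815.
Layer 1: σ at base = K_a1 γ₁ h₁ = 26.70 kPa; P₁ = ½×26.70×3.7 = 49.40.
Layer 2: σ_v at top = γ₁h₁ = 69.19; σ_h top = K_a2×69.19 = 19.48; σ_h base = K_a2×(69.19+19.0×4.1) = 41.41.
P₂ = ½(19.48+41.41)×4.1 = 124.8. Total P_a = 49.40+124.8 = 174.2 kN/m.

174 kN/m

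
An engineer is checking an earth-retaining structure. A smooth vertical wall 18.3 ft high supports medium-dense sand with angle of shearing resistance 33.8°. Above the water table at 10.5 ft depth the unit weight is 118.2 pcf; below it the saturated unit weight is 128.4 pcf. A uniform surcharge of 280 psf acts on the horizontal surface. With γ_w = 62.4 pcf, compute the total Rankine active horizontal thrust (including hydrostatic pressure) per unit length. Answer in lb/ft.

K_a = tan²(45° − φ/2) = 0.2851.
γ' = 128.4 − 62.4 = 66.00 pcf. h₂ = H − d_w = 7.8 ft.
σ'_h: at surface K_a·q = 79.83; at WT K_a(q+γd_w) = 433.7; at base K_a(q+γd_w+γ'h₂) = 580.4 psf.
P₁ = ½(79.83+433.7)×10.5 = 2696; P₂ = ½(433.7+580.4)×7.8 = 3955; P_w = ½γ_w h₂² = 1898.
Total = 2696+3955+1898 = 8549 lb/ft.

8550 lb/ft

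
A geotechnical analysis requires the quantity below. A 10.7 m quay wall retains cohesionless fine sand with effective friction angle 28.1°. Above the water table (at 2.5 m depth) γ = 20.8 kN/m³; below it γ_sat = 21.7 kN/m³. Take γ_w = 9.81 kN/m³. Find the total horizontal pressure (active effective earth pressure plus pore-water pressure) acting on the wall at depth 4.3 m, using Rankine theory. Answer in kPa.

K_a = (1 − sin φ)/(1 + sin φ) = 0.3596.
γ' = 21.7 − 9.81 = 11.89 kN/m³.
Effective vertical stress at 4.3 m: σ'_v = 20.8×2.5 + 11.89×1.80 = 73.40 kPa.
σ'_h = K_a σ'_v = 0.3596 × 73.40 = 26.40 kPa; u = γ_w × 1.80 = 17.66 kPa.
Total σ_h = 26.40 + 17.66 = 44.05 kPa.

44.1 kPa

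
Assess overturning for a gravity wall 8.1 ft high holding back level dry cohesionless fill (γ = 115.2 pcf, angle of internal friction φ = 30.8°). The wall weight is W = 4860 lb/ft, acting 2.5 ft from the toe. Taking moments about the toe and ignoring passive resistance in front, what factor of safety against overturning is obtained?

3.69

K_a = tan²(45° − 30.8°/2) = 0.3227.
P_a = ½K_aγH² = 0.5×0.3227×115.2×8.1² = 1220 lb/ft, acting at H/3 = 2.700 ft above the base.
Overturning moment M_o = P_a × H/3 = 1220 × 2.700 = 3293.
Resisting moment M_r = W × 2.5 = 4860 × 2.5 = 12150.
FS_overturning = M_r/M_o = 12150/3293 = 3.690.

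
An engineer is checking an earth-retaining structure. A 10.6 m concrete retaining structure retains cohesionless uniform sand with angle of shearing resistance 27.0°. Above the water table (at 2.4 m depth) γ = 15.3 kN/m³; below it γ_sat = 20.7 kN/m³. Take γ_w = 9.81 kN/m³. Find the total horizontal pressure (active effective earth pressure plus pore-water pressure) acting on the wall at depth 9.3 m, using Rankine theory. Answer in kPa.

110 kPa

K_a = (1 − sin φ)/(1 + sin φ) = 0.3755.
γ' = 20.7 − 9.81 = 10.89 kN/m³.
Effective vertical stress at 9.3 m: σ'_v = 15.3×2.4 + 10.89×6.90 = 111.9 kPa.
σ'_h = K_a σ'_v = 0.3755 × 111.9 = 42.01 kPa; u = γ_w × 6.90 = 67.69 kPa.
Total σ_h = 42.01 + 67.69 = 109.7 kPa.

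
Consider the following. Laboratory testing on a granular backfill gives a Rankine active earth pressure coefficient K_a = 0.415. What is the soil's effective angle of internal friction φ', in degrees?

K_a = tan²(45° − φ/2) ⇒ 45° − φ/2 = arctan(√0.415) = 32.79°.
φ = 2(45° − 32.79°) = 24.42°.

24.4°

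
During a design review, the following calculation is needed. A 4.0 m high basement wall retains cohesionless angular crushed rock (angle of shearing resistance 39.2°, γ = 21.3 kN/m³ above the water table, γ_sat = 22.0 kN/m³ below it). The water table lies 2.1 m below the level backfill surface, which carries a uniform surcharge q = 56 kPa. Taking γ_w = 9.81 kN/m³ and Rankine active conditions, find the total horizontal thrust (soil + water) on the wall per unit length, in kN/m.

K_a = tan²(45° − φ/2) = 0.2255.
γ' = 22.0 − 9.81 = 12.19 kN/m³. h₂ = H − d_w = 1.9 m.
σ'_h: at surface K_a·q = 12.63; at WT K_a(q+γd_w) = 22.71; at base K_a(q+γd_w+γ'h₂) = 27.93 kPa.
P₁ = ½(12.63+22.71)×2.1 = 37.10; P₂ = ½(22.71+27.93)×1.9 = 48.11; P_w = ½γ_w h₂² = 17.71.
Total = 37.10+48.11+17.71 = 102.9 kN/m.

103 kN/m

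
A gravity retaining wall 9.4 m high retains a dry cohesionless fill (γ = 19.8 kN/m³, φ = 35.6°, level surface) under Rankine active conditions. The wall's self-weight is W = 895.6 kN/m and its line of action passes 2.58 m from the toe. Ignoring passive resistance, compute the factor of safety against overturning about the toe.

K_a = tan²(45° − 35.6°/2) = 0.2641.
P_a = ½K_aγH² = 0.5×0.2641×19.8×9.4² = 231.0 kN/m, acting at H/3 = 3.133 m above the base.
Overturning moment M_o = P_a × H/3 = 231.0 × 3.133 = 723.9.
Resisting moment M_r = W × 2.58 = 895.6 × 2.58 = 2311.
FS_overturning = M_r/M_o = 2311/723.9 = 3.192.

3.19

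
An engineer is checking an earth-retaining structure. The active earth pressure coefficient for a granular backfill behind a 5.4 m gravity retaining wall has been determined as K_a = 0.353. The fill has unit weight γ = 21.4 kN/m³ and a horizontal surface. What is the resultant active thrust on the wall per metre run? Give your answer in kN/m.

P = ½ K_a γ H² = 0.5 × 0.353 × 21.4 × 5.4² = 110.1 kN/m.

110 kN/m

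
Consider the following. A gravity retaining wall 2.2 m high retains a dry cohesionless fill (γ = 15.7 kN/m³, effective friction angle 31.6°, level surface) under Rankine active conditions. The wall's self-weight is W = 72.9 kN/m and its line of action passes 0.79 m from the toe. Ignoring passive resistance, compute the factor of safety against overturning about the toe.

K_a = tan²(45° − 31.6°/2) = 0.3123.
P_a = ½K_aγH² = 0.5×0.3123×15.7×2.2² = 11.87 kN/m, acting at H/3 = 0.7333 m above the base.
Overturning moment M_o = P_a × H/3 = 11.87 × 0.7333 = 8.703.
Resisting moment M_r = W × 0.79 = 72.9 × 0.79 = 57.59.
FS_overturning = M_r/M_o = 57.59/8.703 = 6.618.

6.62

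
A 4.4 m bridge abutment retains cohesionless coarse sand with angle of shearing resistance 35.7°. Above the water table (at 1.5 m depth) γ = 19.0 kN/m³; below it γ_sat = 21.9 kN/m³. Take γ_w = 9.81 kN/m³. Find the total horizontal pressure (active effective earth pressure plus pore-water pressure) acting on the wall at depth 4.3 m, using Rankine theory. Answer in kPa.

K_a = (1 − sin φ)/(1 + sin φ) = 0.2630.
γ' = 21.9 − 9.81 = 12.09 kN/m³.
Effective vertical stress at 4.3 m: σ'_v = 19.0×1.5 + 12.09×2.80 = 62.35 kPa.
σ'_h = K_a σ'_v = 0.2630 × 62.35 = 16.40 kPa; u = γ_w × 2.80 = 27.47 kPa.
Total σ_h = 16.40 + 27.47 = 43.87 kPa.

43.9 kPa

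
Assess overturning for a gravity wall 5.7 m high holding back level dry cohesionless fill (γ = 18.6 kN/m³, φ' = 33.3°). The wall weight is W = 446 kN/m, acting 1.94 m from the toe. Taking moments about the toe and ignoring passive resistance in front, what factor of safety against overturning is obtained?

5.18

K_a = tan²(45° − 33.3°/2) = 0.2911.
P_a = ½K_aγH² = 0.5×0.2911×18.6×5.7² = 87.97 kN/m, acting at H/3 = 1.900 m above the base.
Overturning moment M_o = P_a × H/3 = 87.97 × 1.900 = 167.1.
Resisting moment M_r = W × 1.94 = 446 × 1.94 = 865.2.
FS_overturning = M_r/M_o = 865.2/167.1 = 5.177.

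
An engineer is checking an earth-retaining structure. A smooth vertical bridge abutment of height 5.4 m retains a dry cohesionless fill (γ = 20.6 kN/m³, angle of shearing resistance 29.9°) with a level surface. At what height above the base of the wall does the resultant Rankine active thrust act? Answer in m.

1.80 m

K_a = 0.3347.
The pressure distribution is triangular, so the resultant acts at H/3 above the base = 5.4/3 = 1.800 m.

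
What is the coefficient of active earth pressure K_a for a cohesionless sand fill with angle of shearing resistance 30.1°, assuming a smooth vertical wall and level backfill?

0.332

K_a = (1 − sin φ)/(1 + sin φ) = (1 − sin 30.1°)/(1 + sin 30.1°) = 0.3320.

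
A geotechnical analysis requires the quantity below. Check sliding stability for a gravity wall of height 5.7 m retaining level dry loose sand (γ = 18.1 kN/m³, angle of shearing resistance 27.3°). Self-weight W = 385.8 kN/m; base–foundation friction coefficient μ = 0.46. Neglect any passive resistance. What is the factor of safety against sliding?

1.63

K_a = tan²(45° − 27.3°/2) = 0.3711.
P_a = ½K_aγH² = 0.5×0.3711×18.1×5.7² = 109.1 kN/m, acting at H/3 = 1.900 m above the base.
FS_sliding = μW / P_a = 0.46×385.8 / 109.1 = 1.626.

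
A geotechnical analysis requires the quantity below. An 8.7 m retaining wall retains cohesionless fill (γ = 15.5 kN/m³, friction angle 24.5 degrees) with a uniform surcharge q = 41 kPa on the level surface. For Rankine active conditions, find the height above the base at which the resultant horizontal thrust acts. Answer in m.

K_a = 0.4137.
Triangular part P₁ = ½K_aγH² = 242.7 at H/3 = 2.900 m; rectangular part P₂ = K_a q H = 147.6 at H/2 = 4.350 m.
ȳ = (P₁·2.900 + P₂·4.350)/(P₁+P₂) = 3.448 m.

3.45 m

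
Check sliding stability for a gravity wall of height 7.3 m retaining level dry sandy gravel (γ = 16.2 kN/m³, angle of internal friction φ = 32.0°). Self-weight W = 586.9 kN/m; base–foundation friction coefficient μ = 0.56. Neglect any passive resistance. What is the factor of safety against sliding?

2.48

K_a = tan²(45° − 32.0°/2) = 0.3073.
P_a = ½K_aγH² = 0.5×0.3073×16.2×7.3² = 132.6 kN/m, acting at H/3 = 2.433 m above the base.
FS_sliding = μW / P_a = 0.56×586.9 / 132.6 = 2.478.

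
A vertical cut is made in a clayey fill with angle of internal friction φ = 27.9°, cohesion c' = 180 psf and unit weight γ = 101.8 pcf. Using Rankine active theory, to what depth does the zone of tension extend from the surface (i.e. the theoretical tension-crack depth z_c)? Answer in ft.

5.87 ft

K_a = tan²(45° − 27.9°/2) = 0.3625; √K_a = 0.6020.
The active pressure is zero where K_a γ z = 2c√K_a, so z_c = 2c/(γ√K_a) = 2×180/(101.8×0.6020) = 5.874 ft.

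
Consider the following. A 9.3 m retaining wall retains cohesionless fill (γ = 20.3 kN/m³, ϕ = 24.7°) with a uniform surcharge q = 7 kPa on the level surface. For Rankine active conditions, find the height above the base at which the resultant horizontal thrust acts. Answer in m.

K_a = 0.4106.
Triangular part P₁ = ½K_aγH² = 360.4 at H/3 = 3.100 m; rectangular part P₂ = K_a q H = 26.73 at H/2 = 4.650 m.
ȳ = (P₁·3.100 + P₂·4.650)/(P₁+P₂) = 3.207 m.

3.21 m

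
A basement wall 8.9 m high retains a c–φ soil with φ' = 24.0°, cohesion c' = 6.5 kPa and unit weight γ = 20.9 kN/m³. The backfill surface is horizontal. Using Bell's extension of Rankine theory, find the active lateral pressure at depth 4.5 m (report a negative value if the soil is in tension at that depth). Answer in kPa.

31.2 kPa

K_a = (1 − sin φ)/(1 + sin φ) = 0.4217.
σ_a = K_a γ z − 2c√K_a = 0.4217×20.9×4.5 − 2×6.5×0.6494 = 31.22 kPa.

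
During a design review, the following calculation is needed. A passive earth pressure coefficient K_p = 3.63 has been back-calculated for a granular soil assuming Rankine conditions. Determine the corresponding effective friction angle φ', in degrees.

K_p = (1+sin φ)/(1−sin φ) ⇒ sin φ = (K_p − 1)/(K_p + 1) = 0.5680.
φ = arcsin(0.5680) = 34.61°.

34.6°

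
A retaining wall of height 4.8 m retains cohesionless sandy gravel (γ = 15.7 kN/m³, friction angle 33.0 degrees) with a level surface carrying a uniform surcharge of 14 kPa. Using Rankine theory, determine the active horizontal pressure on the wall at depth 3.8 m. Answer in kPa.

21.7 kPa

K_a = (1 − sin φ)/(1 + sin φ) = 0.2948.
σ_v = γz + q = 15.7 × 3.8 + 14 = 73.66 kPa.
σ_h = K_a σ_v = 0.2948 × 73.66 = 21.72 kPa.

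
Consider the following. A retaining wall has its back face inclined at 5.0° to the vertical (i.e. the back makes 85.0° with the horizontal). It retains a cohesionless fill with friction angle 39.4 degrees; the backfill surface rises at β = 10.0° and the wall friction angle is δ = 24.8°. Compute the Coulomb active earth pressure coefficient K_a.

K_a = sin²(α+φ) / [sin²α · sin(α−δ) · (1 + √{sin(φ+δ)sin(φ−β) / (sin(α−δ)sin(α+β))})²].
With α = 85.0°, φ = 39.4°, δ = 24.8°, β = 10.0°: K_a = 0.2688.

0.269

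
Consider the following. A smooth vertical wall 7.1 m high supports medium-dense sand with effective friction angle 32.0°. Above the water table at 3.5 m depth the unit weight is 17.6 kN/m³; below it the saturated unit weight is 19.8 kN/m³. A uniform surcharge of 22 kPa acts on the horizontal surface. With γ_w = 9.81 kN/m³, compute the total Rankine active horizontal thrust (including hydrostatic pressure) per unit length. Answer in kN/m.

233 kN/m

K_a = tan²(45° − φ/2) = 0.3073.
γ' = 19.8 − 9.81 = 9.990 kN/m³. h₂ = H − d_w = 3.6 m.
σ'_h: at surface K_a·q = 6.760; at WT K_a(q+γd_w) = 25.69; at base K_a(q+γd_w+γ'h₂) = 36.74 kPa.
P₁ = ½(6.760+25.69)×3.5 = 56.78; P₂ = ½(25.69+36.74)×3.6 = 112.4; P_w = ½γ_w h₂² = 63.57.
Total = 56.78+112.4+63.57 = 232.7 kN/m.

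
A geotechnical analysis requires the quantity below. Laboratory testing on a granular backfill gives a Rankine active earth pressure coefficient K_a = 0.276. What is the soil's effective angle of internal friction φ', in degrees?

K_a = tan²(45° − φ/2) ⇒ 45° − φ/2 = arctan(√0.276) = 27.72°.
φ = 2(45° − 27.72°) = 34.57°.

34.6°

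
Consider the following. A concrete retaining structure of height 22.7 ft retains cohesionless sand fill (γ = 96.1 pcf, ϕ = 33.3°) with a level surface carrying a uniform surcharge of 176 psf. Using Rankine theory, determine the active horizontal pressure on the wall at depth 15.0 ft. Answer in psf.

471 psf

K_a = (1 − sin φ)/(1 + sin φ) = 0.2911.
σ_v = γz + q = 96.1 × 15.0 + 176 = 1618 psf.
σ_h = K_a σ_v = 0.2911 × 1618 = 470.9 psf.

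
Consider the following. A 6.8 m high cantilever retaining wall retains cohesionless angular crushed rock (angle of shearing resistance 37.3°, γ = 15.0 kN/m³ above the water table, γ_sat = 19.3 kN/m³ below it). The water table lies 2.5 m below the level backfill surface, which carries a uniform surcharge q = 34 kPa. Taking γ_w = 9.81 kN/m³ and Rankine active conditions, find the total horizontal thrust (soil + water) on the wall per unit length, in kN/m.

220 kN/m

K_a = tan²(45° − φ/2) = 0.2453.
γ' = 19.3 − 9.81 = 9.490 kN/m³. h₂ = H − d_w = 4.3 m.
σ'_h: at surface K_a·q = 8.342; at WT K_a(q+γd_w) = 17.54; at base K_a(q+γd_w+γ'h₂) = 27.55 kPa.
P₁ = ½(8.342+17.54)×2.5 = 32.35; P₂ = ½(17.54+27.55)×4.3 = 96.95; P_w = ½γ_w h₂² = 90.69.
Total = 32.35+96.95+90.69 = 220.0 kN/m.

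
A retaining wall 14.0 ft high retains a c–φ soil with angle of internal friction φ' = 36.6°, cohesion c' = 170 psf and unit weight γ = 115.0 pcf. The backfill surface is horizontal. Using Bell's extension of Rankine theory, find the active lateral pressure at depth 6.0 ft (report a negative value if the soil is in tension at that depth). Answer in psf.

3.54 psf

K_a = (1 − sin φ)/(1 + sin φ) = 0.2530.
σ_a = K_a γ z − 2c√K_a = 0.2530×115.0×6.0 − 2×170×0.5029 = 3.538 psf.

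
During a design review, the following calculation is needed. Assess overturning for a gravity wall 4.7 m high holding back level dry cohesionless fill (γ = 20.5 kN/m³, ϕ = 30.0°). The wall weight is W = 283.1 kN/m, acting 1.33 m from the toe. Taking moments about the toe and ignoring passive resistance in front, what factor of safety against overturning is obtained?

3.18

K_a = tan²(45° − 30.0°/2) = 0.3333.
P_a = ½K_aγH² = 0.5×0.3333×20.5×4.7² = 75.47 kN/m, acting at H/3 = 1.567 m above the base.
Overturning moment M_o = P_a × H/3 = 75.47 × 1.567 = 118.2.
Resisting moment M_r = W × 1.33 = 283.1 × 1.33 = 376.5.
FS_overturning = M_r/M_o = 376.5/118.2 = 3.184.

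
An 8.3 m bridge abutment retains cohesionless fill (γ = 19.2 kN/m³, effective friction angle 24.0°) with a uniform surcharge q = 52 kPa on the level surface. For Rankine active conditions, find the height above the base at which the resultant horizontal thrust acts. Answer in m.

K_a = 0.4217.
Triangular part P₁ = ½K_aγH² = 278.9 at H/3 = 2.767 m; rectangular part P₂ = K_a q H = 182.0 at H/2 = 4.150 m.
ȳ = (P₁·2.767 + P₂·4.150)/(P₁+P₂) = 3.313 m.

3.31 m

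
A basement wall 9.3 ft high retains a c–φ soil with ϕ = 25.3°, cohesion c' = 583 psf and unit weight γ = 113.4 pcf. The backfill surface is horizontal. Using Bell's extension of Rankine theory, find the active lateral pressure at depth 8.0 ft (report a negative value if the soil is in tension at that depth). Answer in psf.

K_a = (1 − sin φ)/(1 + sin φ) = 0.4012.
σ_a = K_a γ z − 2c√K_a = 0.4012×113.4×8.0 − 2×583×0.6334 = -374.6 psf.

-375 psf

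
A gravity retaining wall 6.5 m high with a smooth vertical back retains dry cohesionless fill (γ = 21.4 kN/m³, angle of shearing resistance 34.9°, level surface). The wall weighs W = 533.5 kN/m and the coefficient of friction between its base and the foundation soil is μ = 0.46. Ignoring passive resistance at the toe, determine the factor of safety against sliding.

K_a = tan²(45° − 34.9°/2) = 0.2721.
P_a = ½K_aγH² = 0.5×0.2721×21.4×6.5² = 123.0 kN/m, acting at H/3 = 2.167 m above the base.
FS_sliding = μW / P_a = 0.46×533.5 / 123.0 = 1.995.

1.99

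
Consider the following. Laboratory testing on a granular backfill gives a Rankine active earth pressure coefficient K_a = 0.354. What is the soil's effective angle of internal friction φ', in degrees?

K_a = tan²(45° − φ/2) ⇒ 45° − φ/2 = arctan(√0.354) = 30.75°.
φ = 2(45° − 30.75°) = 28.50°.

28.5°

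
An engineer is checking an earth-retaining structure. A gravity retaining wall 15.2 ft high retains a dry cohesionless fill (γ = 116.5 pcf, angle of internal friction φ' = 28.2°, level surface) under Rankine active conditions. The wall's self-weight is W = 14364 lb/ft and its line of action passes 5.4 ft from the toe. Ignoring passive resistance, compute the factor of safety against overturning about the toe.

3.18

K_a = tan²(45° − 28.2°/2) = 0.3582.
P_a = ½K_aγH² = 0.5×0.3582×116.5×15.2² = 4821 lb/ft, acting at H/3 = 5.067 ft above the base.
Overturning moment M_o = P_a × H/3 = 4821 × 5.067 = 24420.
Resisting moment M_r = W × 5.4 = 14364 × 5.4 = 77570.
FS_overturning = M_r/M_o = 77570/24420 = 3.176.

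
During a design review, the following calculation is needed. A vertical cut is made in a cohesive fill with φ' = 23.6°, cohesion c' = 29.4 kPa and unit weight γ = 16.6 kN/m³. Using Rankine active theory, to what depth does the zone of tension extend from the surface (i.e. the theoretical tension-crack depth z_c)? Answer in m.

K_a = tan²(45° − 23.6°/2) = 0.4282; √K_a = 0.6544.
The active pressure is zero where K_a γ z = 2c√K_a, so z_c = 2c/(γ√K_a) = 2×29.4/(16.6×0.6544) = 5.413 m.

5.41 m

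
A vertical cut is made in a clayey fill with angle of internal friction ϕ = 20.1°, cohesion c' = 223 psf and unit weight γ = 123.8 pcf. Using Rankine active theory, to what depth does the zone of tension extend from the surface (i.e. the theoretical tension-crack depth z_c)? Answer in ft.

5.15 ft

K_a = tan²(45° − 20.1°/2) = 0.4885; √K_a = 0.6989.
The active pressure is zero where K_a γ z = 2c√K_a, so z_c = 2c/(γ√K_a) = 2×223/(123.8×0.6989) = 5.155 ft.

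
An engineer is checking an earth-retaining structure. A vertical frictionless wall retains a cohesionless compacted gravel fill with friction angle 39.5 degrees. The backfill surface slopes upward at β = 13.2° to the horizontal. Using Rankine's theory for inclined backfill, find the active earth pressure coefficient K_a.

0.236

K_a = cos β · (cos β − √(cos²β − cos²φ)) / (cos β + √(cos²β − cos²φ)).
cos β = 0.9736, cos φ = 0.7716, √(cos²β − cos²φ) = 0.5937.
K_a = 0.9736 × (0.9736 − 0.5937)/(0.9736 + 0.5937) = 0.2360.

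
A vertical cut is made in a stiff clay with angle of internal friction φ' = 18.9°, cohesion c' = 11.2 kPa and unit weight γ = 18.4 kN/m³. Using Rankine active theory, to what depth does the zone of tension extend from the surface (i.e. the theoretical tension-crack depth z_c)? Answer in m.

1.70 m

K_a = tan²(45° − 18.9°/2) = 0.5107; √K_a = 0.7146.
The active pressure is zero where K_a γ z = 2c√K_a, so z_c = 2c/(γ√K_a) = 2×11.2/(18.4×0.7146) = 1.704 m.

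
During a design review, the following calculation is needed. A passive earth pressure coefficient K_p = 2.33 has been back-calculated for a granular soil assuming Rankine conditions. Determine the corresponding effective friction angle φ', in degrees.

K_p = (1+sin φ)/(1−sin φ) ⇒ sin φ = (K_p − 1)/(K_p + 1) = 0.3994.
φ = arcsin(0.3994) = 23.54°.

23.5°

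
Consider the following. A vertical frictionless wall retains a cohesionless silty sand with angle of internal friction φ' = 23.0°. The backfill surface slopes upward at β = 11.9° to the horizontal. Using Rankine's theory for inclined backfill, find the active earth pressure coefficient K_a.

0.483

K_a = cos β · (cos β − √(cos²β − cos²φ)) / (cos β + √(cos²β − cos²φ)).
cos β = 0.9785, cos φ = 0.9205, √(cos²β − cos²φ) = 0.3319.
K_a = 0.9785 × (0.9785 − 0.3319)/(0.9785 + 0.3319) = 0.4828.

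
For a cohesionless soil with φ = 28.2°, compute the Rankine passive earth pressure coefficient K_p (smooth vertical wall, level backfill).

K_p = (1 + sin φ)/(1 − sin φ) = tan²(45° + 28.2°/2) = 2.792.

2.79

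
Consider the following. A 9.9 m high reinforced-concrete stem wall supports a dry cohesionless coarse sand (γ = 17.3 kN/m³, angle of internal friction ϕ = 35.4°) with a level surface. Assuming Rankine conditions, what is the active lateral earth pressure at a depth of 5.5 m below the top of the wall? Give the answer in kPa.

25.3 kPa

K_a = (1 − sin φ)/(1 + sin φ) = 0.2664.
σ_h = K_a γ z = 0.2664 × 17.3 × 5.5 = 25.35 kPa.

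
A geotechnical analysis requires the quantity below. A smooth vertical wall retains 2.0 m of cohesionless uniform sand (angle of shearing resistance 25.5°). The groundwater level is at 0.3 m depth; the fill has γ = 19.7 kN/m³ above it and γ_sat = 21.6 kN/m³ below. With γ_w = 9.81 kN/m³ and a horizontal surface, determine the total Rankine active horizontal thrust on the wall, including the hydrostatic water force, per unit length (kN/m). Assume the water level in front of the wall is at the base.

25.3 kN/m

K_a = tan²(45° − φ/2) = 0.3981.
γ' = 21.6 − 9.81 = 11.79 kN/m³. Depth below WT = 1.7 m.
σ'_h at WT = K_a γ d_w = 2.353 kPa; at base = 2.353 + K_a γ' × 1.7 = 10.33 kPa.
P₁ (0–0.3 m) = ½×2.353×0.3 = 0.3529. P₂ (0.3–2.0 m) = ½(2.353+10.33)×1.7 = 10.78.
P_w = ½ γ_w h₂² = 0.5×9.81×1.7² = 14.18. Total = 0.3529+10.78+14.18 = 25.31 kN/m.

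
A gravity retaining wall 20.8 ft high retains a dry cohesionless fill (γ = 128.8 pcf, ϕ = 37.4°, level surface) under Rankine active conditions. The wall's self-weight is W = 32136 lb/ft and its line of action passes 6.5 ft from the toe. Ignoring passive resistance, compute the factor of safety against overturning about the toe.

4.43

K_a = tan²(45° − 37.4°/2) = 0.2443.
P_a = ½K_aγH² = 0.5×0.2443×128.8×20.8² = 6806 lb/ft, acting at H/3 = 6.933 ft above the base.
Overturning moment M_o = P_a × H/3 = 6806 × 6.933 = 47190.
Resisting moment M_r = W × 6.5 = 32136 × 6.5 = 208900.
FS_overturning = M_r/M_o = 208900/47190 = 4.427.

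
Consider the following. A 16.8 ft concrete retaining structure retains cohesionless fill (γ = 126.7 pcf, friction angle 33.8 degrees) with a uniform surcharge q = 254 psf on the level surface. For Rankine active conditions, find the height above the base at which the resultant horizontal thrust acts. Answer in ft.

K_a = 0.2851.
Triangular part P₁ = ½K_aγH² = 5098 at H/3 = 5.600 ft; rectangular part P₂ = K_a q H = 1217 at H/2 = 8.400 ft.
ȳ = (P₁·5.600 + P₂·8.400)/(P₁+P₂) = 6.139 ft.

6.14 ft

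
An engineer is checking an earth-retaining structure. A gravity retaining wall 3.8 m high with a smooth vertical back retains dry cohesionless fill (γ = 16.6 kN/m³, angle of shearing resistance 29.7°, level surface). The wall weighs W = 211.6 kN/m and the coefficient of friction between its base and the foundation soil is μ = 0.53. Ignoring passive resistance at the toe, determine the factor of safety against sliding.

2.77

K_a = tan²(45° − 29.7°/2) = 0.3374.
P_a = ½K_aγH² = 0.5×0.3374×16.6×3.8² = 40.44 kN/m, acting at H/3 = 1.267 m above the base.
FS_sliding = μW / P_a = 0.53×211.6 / 40.44 = 2.773.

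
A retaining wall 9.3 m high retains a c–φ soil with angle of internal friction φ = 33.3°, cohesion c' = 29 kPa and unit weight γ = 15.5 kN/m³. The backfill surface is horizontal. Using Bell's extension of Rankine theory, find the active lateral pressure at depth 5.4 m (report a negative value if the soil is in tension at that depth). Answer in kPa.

-6.93 kPa

K_a = (1 − sin φ)/(1 + sin φ) = 0.2911.
σ_a = K_a γ z − 2c√K_a = 0.2911×15.5×5.4 − 2×29×0.5396 = -6.927 kPa.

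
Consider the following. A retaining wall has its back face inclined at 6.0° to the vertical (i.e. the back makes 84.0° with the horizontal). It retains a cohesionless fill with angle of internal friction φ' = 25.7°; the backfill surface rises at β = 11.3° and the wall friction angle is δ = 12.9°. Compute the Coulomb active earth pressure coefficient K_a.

K_a = sin²(α+φ) / [sin²α · sin(α−δ) · (1 + √{sin(φ+δ)sin(φ−β) / (sin(α−δ)sin(α+β))})²].
With α = 84.0°, φ = 25.7°, δ = 12.9°, β = 11.3°: K_a = 0.4793.

0.479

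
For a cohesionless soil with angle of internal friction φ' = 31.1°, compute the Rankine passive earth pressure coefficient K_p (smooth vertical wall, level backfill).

3.14

K_p = (1 + sin φ)/(1 − sin φ) = tan²(45° + 31.1°/2) = 3.137.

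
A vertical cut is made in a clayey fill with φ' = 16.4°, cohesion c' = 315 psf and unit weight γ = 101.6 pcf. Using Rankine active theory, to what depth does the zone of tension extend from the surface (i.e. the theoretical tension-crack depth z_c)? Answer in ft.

K_a = tan²(45° − 16.4°/2) = 0.5596; √K_a = 0.7481.
The active pressure is zero where K_a γ z = 2c√K_a, so z_c = 2c/(γ√K_a) = 2×315/(101.6×0.7481) = 8.289 ft.

8.29 ft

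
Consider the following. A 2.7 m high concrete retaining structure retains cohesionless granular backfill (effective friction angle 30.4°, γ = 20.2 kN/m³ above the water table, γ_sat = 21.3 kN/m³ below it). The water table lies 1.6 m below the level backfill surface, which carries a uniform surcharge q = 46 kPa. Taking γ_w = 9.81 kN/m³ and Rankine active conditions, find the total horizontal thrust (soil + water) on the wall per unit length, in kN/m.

69.1 kN/m

K_a = tan²(45° − φ/2) = 0.3280.
γ' = 21.3 − 9.81 = 11.49 kN/m³. h₂ = H − d_w = 1.1 m.
σ'_h: at surface K_a·q = 15.09; at WT K_a(q+γd_w) = 25.69; at base K_a(q+γd_w+γ'h₂) = 29.83 kPa.
P₁ = ½(15.09+25.69)×1.6 = 32.62; P₂ = ½(25.69+29.83)×1.1 = 30.54; P_w = ½γ_w h₂² = 5.935.
Total = 32.62+30.54+5.935 = 69.09 kN/m.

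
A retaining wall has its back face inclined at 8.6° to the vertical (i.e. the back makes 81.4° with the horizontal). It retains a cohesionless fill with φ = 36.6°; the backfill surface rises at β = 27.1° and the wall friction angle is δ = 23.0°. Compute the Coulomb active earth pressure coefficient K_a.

0.464

K_a = sin²(α+φ) / [sin²α · sin(α−δ) · (1 + √{sin(φ+δ)sin(φ−β) / (sin(α−δ)sin(α+β))})²].
With α = 81.4°, φ = 36.6°, δ = 23.0°, β = 27.1°: K_a = 0.4644.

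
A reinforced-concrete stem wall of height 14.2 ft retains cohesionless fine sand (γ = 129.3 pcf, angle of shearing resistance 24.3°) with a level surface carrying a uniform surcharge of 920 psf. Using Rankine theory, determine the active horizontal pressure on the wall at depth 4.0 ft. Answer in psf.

K_a = (1 − sin φ)/(1 + sin φ) = 0.4169.
σ_v = γz + q = 129.3 × 4.0 + 920 = 1437 psf.
σ_h = K_a σ_v = 0.4169 × 1437 = 599.2 psf.

599 psf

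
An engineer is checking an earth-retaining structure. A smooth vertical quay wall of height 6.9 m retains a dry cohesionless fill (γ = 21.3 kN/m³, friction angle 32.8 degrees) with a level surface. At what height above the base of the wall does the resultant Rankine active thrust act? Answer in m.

K_a = 0.2973.
The pressure distribution is triangular, so the resultant acts at H/3 above the base = 6.9/3 = 2.300 m.

2.30 m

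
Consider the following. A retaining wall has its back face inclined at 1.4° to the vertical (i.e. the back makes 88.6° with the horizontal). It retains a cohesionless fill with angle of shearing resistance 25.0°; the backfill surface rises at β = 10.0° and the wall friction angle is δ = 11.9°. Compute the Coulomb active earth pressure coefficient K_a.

K_a = sin²(α+φ) / [sin²α · sin(α−δ) · (1 + √{sin(φ+δ)sin(φ−β) / (sin(α−δ)sin(α+β))})²].
With α = 88.6°, φ = 25.0°, δ = 11.9°, β = 10.0°: K_a = 0.4393.

0.439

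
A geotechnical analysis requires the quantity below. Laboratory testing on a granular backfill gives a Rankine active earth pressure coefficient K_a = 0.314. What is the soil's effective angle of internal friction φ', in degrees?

31.5°

K_a = tan²(45° − φ/2) ⇒ 45° − φ/2 = arctan(√0.314) = 29.26°.
φ = 2(45° − 29.26°) = 31.47°.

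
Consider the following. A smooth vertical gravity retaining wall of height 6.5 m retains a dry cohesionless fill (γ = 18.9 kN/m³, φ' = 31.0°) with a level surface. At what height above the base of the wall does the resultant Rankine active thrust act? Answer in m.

2.17 m

K_a = 0.3201.
The pressure distribution is triangular, so the resultant acts at H/3 above the base = 6.5/3 = 2.167 m.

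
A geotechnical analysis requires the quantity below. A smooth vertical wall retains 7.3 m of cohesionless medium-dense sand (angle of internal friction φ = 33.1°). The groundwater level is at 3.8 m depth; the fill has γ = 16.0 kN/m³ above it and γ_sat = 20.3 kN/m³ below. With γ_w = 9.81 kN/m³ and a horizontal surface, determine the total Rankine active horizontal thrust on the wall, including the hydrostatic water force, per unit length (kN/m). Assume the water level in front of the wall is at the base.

K_a = tan²(45° − φ/2) = 0.2936.
γ' = 20.3 − 9.81 = 10.49 kN/m³. Depth below WT = 3.5 m.
σ'_h at WT = K_a γ d_w = 17.85 kPa; at base = 17.85 + K_a γ' × 3.5 = 28.63 kPa.
P₁ (0–3.8 m) = ½×17.85×3.8 = 33.91. P₂ (3.8–7.3 m) = ½(17.85+28.63)×3.5 = 81.34.
P_w = ½ γ_w h₂² = 0.5×9.81×3.5² = 60.09. Total = 33.91+81.34+60.09 = 175.3 kN/m.

175 kN/m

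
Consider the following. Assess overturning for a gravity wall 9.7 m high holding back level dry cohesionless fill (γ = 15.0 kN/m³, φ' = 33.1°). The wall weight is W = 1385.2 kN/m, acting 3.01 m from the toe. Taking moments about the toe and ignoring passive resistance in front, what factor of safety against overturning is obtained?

K_a = tan²(45° − 33.1°/2) = 0.2936.
P_a = ½K_aγH² = 0.5×0.2936×15.0×9.7² = 207.2 kN/m, acting at H/3 = 3.233 m above the base.
Overturning moment M_o = P_a × H/3 = 207.2 × 3.233 = 669.8.
Resisting moment M_r = W × 3.01 = 1385.2 × 3.01 = 4169.
FS_overturning = M_r/M_o = 4169/669.8 = 6.224.

6.22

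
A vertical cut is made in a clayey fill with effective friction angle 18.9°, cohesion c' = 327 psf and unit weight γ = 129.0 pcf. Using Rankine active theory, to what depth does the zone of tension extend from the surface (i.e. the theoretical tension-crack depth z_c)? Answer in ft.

7.09 ft

K_a = tan²(45° − 18.9°/2) = 0.5107; √K_a = 0.7146.
The active pressure is zero where K_a γ z = 2c√K_a, so z_c = 2c/(γ√K_a) = 2×327/(129.0×0.7146) = 7.094 ft.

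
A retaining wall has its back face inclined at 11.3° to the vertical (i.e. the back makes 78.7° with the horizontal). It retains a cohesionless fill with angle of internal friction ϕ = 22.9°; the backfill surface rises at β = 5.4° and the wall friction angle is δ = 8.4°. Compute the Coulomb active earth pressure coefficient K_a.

0.534

K_a = sin²(α+φ) / [sin²α · sin(α−δ) · (1 + √{sin(φ+δ)sin(φ−β) / (sin(α−δ)sin(α+β))})²].
With α = 78.7°, φ = 22.9°, δ = 8.4°, β = 5.4°: K_a = 0.5343.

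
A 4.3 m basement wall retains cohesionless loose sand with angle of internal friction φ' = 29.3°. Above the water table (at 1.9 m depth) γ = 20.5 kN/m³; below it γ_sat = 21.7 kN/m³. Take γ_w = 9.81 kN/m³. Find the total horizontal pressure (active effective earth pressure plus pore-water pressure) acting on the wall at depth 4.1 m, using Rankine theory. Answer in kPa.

K_a = (1 − sin φ)/(1 + sin φ) = 0.3428.
γ' = 21.7 − 9.81 = 11.89 kN/m³.
Effective vertical stress at 4.1 m: σ'_v = 20.5×1.9 + 11.89×2.20 = 65.11 kPa.
σ'_h = K_a σ'_v = 0.3428 × 65.11 = 22.32 kPa; u = γ_w × 2.20 = 21.58 kPa.
Total σ_h = 22.32 + 21.58 = 43.90 kPa.

43.9 kPa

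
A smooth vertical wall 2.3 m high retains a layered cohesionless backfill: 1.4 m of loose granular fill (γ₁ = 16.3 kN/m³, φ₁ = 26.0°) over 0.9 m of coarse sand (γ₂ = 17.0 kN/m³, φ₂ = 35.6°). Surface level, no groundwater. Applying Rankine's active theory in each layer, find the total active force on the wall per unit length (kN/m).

13.5 kN/m

K_a1 = tan²(45°−26.0°/2) = 0.3905; K_a2 = tan²(45°−35.6°/2) = 0.2641.
Layer 1: σ at base = K_a1 γ₁ h₁ = 8.910 kPa; P₁ = ½×8.910×1.4 = 6.237.
Layer 2: σ_v at top = γ₁h₁ = 22.82; σ_h top = K_a2×22.82 = 6.027; σ_h base = K_a2×(22.82+17.0×0.9) = 10.07.
P₂ = ½(6.027+10.07)×0.9 = 7.243. Total P_a = 6.237+7.243 = 13.48 kN/m.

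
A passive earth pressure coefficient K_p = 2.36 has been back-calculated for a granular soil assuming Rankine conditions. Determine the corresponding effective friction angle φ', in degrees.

23.9°

K_p = (1+sin φ)/(1−sin φ) ⇒ sin φ = (K_p − 1)/(K_p + 1) = 0.4048.
φ = arcsin(0.4048) = 23.88°.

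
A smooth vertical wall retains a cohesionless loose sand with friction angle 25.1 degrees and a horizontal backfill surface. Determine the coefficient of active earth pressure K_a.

0.404

K_a = (1 − sin φ)/(1 + sin φ) = (1 − sin 25.1°)/(1 + sin 25.1°) = 0.4043.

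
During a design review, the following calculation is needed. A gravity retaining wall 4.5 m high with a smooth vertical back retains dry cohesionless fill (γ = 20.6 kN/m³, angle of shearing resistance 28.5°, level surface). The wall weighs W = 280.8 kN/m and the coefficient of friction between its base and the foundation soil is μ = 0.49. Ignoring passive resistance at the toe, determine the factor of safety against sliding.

K_a = tan²(45° − 28.5°/2) = 0.3540.
P_a = ½K_aγH² = 0.5×0.3540×20.6×4.5² = 73.83 kN/m, acting at H/3 = 1.500 m above the base.
FS_sliding = μW / P_a = 0.49×280.8 / 73.83 = 1.864.

1.86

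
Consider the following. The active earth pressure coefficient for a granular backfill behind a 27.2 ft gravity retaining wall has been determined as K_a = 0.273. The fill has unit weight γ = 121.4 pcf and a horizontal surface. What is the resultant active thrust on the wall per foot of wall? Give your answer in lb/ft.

12300 lb/ft

P = ½ K_a γ H² = 0.5 × 0.273 × 121.4 × 27.2² = 12260 lb/ft.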